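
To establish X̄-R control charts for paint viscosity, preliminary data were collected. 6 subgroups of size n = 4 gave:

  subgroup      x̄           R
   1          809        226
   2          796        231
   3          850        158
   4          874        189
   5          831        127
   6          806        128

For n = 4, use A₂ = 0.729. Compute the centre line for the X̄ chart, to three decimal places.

827.667

X̄̄ = (809 + 796 + 850 + 874 + 831 + 806) / 6 = 4966.0000 / 6 = 827.6667
CL = X̄̄ = 827.6667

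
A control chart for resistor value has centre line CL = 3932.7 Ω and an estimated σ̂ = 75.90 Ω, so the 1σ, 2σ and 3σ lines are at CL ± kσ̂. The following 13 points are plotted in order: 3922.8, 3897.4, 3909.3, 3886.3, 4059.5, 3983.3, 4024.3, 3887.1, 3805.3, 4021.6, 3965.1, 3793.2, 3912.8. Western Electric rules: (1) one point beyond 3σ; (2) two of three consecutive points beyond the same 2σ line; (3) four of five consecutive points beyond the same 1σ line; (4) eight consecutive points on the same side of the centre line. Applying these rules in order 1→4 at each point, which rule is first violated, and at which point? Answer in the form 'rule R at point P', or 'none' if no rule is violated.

Zone of each point (C = within 1σ̂, B = 1σ̂–2σ̂, A = 2σ̂–3σ̂, * = beyond 3σ̂; sign = side of CL): 1:-C, 2:-C, 3:-C, 4:-C, 5:+B, 6:+C, 7:+B, 8:-C, 9:-B, 10:+B, 11:+C, 12:-B, 13:-C
No rule fires across all 13 points.

none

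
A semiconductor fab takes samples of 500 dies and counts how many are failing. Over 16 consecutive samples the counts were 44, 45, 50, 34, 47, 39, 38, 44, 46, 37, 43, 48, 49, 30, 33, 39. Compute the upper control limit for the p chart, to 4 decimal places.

p̄ = Σdᵢ / (k·n) = 666 / (16 × 500) = 0.08325
UCL = p̄ + 3·√(p̄(1−p̄)/n) = 0.08325 + 3 × √(0.08325×0.91675/500) = 0.08325 + 3 × 0.01235 = 0.12031

0.1203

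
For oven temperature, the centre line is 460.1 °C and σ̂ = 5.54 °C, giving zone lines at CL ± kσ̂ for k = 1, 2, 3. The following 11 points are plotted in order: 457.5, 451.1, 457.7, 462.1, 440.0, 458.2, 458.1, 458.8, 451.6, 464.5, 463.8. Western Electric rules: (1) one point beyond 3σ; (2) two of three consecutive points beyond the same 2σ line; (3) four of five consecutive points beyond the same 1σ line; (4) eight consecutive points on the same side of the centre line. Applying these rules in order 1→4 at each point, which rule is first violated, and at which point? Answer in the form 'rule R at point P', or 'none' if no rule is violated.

Zone of each point (C = within 1σ̂, B = 1σ̂–2σ̂, A = 2σ̂–3σ̂, * = beyond 3σ̂; sign = side of CL): 1:-C, 2:-B, 3:-C, 4:+C, 5:-*, 6:-C, 7:-C, 8:-C, 9:-B, 10:+C, 11:+C
Rule 1 (one point beyond the 3σ limits) is satisfied at point 5.

rule 1 at point 5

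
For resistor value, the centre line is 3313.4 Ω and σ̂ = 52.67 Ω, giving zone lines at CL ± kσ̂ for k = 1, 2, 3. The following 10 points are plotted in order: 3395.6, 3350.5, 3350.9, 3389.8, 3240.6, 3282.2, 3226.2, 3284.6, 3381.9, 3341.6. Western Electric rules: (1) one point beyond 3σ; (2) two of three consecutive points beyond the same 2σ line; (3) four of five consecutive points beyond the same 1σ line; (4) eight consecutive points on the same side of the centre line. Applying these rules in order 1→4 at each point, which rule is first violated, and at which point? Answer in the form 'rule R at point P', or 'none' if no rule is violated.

Zone of each point (C = within 1σ̂, B = 1σ̂–2σ̂, A = 2σ̂–3σ̂, * = beyond 3σ̂; sign = side of CL): 1:+B, 2:+C, 3:+C, 4:+B, 5:-B, 6:-C, 7:-B, 8:-C, 9:+B, 10:+C
No rule fires across all 10 points.

none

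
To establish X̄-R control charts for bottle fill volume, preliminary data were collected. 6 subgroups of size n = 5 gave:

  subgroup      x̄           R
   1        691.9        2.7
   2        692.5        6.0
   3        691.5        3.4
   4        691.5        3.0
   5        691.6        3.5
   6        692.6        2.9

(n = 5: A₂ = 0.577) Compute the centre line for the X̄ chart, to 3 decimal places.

X̄̄ = (691.9 + 692.5 + 691.5 + 691.5 + 691.6 + 692.6) / 6 = 4151.6000 / 6 = 691.9333
CL = X̄̄ = 691.9333

691.933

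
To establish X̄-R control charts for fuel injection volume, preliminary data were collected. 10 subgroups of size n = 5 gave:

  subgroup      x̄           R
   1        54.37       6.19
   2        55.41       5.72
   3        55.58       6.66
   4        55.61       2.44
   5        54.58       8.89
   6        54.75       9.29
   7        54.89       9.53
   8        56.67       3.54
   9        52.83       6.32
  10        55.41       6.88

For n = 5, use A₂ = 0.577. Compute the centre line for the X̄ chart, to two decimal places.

X̄̄ = (54.37 + 55.41 + 55.58 + 55.61 + 54.58 + 54.75 + 54.89 + 56.67 + 52.83 + 55.41) / 10 = 550.1000 / 10 = 55.0100
CL = X̄̄ = 55.0100

55.01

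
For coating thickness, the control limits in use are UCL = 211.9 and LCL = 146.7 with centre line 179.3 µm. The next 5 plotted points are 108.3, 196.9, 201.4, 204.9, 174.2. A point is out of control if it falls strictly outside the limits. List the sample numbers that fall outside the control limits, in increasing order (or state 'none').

Compare each point to [146.7, 211.9]: sample 1 = 108.3 < LCL.

1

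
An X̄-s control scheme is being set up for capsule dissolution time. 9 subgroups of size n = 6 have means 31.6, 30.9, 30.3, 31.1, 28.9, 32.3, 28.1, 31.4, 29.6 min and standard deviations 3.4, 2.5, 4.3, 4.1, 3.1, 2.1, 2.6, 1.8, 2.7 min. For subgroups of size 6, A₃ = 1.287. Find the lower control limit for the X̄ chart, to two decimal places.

26.66

X̄̄ = (31.6 + 30.9 + 30.3 + 31.1 + 28.9 + 32.3 + 28.1 + 31.4 + 29.6) / 9 = 30.4667
s̄ = (3.4 + 2.5 + 4.3 + 4.1 + 3.1 + 2.1 + 2.6 + 1.8 + 2.7) / 9 = 2.9556
LCL = X̄̄ − A₃·s̄ = 30.4667 − 1.287 × 2.9556 = 26.6629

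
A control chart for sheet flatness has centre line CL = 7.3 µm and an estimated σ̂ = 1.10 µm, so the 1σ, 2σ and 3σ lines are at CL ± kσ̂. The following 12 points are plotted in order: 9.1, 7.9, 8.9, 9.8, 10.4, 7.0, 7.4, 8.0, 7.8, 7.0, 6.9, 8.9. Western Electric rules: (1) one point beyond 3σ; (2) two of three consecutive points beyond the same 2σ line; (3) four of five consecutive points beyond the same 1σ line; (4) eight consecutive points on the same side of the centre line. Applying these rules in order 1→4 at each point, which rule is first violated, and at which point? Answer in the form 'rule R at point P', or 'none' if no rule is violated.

rule 2 at point 5

Zone of each point (C = within 1σ̂, B = 1σ̂–2σ̂, A = 2σ̂–3σ̂, * = beyond 3σ̂; sign = side of CL): 1:+B, 2:+C, 3:+B, 4:+A, 5:+A, 6:-C, 7:+C, 8:+C, 9:+C, 10:-C, 11:-C, 12:+B
Rule 2 (two of three consecutive points beyond the same 2σ limit) is satisfied at point 5.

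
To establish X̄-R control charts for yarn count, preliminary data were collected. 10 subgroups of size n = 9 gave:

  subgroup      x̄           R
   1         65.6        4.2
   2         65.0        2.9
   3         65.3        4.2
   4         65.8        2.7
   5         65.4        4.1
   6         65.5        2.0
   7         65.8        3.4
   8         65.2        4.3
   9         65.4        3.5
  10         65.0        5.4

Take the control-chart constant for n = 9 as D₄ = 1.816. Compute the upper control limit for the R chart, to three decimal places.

R̄ = (4.2 + 2.9 + 4.2 + 2.7 + 4.1 + 2.0 + 3.4 + 4.3 + 3.5 + 5.4) / 10 = 36.7000 / 10 = 3.6700
UCL_R = D₄·R̄ = 1.816 × 3.6700 = 6.6647

6.665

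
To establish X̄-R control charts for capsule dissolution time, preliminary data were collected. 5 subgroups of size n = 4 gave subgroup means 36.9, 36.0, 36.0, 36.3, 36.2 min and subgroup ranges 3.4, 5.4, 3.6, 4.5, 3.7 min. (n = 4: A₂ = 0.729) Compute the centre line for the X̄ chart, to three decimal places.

36.280

X̄̄ = (36.9 + 36.0 + 36.0 + 36.3 + 36.2) / 5 = 181.4000 / 5 = 36.2800
CL = X̄̄ = 36.2800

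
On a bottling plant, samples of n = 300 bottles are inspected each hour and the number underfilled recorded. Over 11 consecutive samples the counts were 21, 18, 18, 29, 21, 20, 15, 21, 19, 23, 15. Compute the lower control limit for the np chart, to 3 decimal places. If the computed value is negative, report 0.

7.039

p̄ = Σdᵢ / (k·n) = 220 / (11 × 300) = 0.06667
LCL = np̄ − 3·√(np̄(1−p̄)) = 20.0000 − 3 × 4.3205 = 7.0385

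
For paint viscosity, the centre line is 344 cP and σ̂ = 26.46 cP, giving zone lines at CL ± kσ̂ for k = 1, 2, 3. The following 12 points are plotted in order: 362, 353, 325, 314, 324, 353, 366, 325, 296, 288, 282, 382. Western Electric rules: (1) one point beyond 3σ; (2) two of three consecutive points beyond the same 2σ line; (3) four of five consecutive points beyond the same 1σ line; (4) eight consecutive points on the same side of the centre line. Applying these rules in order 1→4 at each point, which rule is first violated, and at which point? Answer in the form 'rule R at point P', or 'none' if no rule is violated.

Zone of each point (C = within 1σ̂, B = 1σ̂–2σ̂, A = 2σ̂–3σ̂, * = beyond 3σ̂; sign = side of CL): 1:+C, 2:+C, 3:-C, 4:-B, 5:-C, 6:+C, 7:+C, 8:-C, 9:-B, 10:-A, 11:-A, 12:+B
Rule 2 (two of three consecutive points beyond the same 2σ limit) is satisfied at point 11.

rule 2 at point 11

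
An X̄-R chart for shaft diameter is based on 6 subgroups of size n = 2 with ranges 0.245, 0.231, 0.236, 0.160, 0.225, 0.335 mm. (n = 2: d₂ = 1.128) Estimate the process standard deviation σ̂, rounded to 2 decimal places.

0.21

R̄ = (0.245 + 0.231 + 0.236 + 0.160 + 0.225 + 0.335) / 6 = 0.2387
σ̂ = R̄ / d₂ = 0.2387 / 1.128 = 0.2116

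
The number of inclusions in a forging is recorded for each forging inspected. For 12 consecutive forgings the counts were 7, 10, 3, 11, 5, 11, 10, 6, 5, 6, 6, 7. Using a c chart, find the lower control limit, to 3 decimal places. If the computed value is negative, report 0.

c̄ = (7 + 10 + 3 + 11 + 5 + 11 + 10 + 6 + 5 + 6 + 6 + 7) / 12 = 87 / 12 = 7.2500
LCL = c̄ − 3√c̄ = 7.2500 − 3 × 2.6926 = -0.8277 → 0 (cannot be negative)

0.000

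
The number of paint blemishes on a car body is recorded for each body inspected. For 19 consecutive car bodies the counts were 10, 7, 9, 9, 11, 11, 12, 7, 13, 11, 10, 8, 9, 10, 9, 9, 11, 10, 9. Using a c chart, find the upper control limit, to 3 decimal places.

c̄ = (10 + 7 + 9 + 9 + 11 + 11 + 12 + 7 + 13 + 11 + 10 + 8 + 9 + 10 + 9 + 9 + 11 + 10 + 9) / 19 = 185 / 19 = 9.7368
UCL = c̄ + 3√c̄ = 9.7368 + 3 × √9.7368 = 9.7368 + 3 × 3.1204 = 19.0980

19.098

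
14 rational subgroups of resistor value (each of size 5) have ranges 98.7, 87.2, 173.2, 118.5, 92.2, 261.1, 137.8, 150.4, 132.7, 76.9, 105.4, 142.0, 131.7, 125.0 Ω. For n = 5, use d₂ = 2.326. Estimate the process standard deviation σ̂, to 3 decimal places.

56.283

R̄ = (98.7 + 87.2 + 173.2 + 118.5 + 92.2 + 261.1 + 137.8 + 150.4 + 132.7 + 76.9 + 105.4 + 142.0 + 131.7 + 125.0) / 14 = 130.9143
σ̂ = R̄ / d₂ = 130.9143 / 2.326 = 56.2830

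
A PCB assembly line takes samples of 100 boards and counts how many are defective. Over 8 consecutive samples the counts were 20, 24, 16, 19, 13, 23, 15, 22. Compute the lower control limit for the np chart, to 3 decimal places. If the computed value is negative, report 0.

p̄ = Σdᵢ / (k·n) = 152 / (8 × 100) = 0.19000
LCL = np̄ − 3·√(np̄(1−p̄)) = 19.0000 − 3 × 3.9230 = 7.2310

7.231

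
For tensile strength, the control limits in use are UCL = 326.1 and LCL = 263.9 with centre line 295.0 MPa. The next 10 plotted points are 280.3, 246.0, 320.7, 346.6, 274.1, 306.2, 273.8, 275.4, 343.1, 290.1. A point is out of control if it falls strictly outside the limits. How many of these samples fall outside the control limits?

3

Compare each point to [263.9, 326.1]: sample 2 = 246.0 < LCL; sample 4 = 346.6 > UCL; sample 9 = 343.1 > UCL.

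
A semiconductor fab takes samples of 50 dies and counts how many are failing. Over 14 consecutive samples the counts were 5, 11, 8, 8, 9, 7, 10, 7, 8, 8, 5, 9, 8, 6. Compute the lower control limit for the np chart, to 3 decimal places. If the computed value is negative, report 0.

p̄ = Σdᵢ / (k·n) = 109 / (14 × 50) = 0.15571
LCL = np̄ − 3·√(np̄(1−p̄)) = 7.7857 − 3 × 2.5639 = 0.0941

0.094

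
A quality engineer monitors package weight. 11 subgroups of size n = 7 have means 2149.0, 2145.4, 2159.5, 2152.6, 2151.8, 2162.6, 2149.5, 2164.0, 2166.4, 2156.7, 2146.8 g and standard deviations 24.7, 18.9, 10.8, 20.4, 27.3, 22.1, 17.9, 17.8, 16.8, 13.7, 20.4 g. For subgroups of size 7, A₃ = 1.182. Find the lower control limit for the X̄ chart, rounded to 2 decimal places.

2132.28

X̄̄ = (2149.0 + 2145.4 + 2159.5 + 2152.6 + 2151.8 + 2162.6 + 2149.5 + 2164.0 + 2166.4 + 2156.7 + 2146.8) / 11 = 2154.9364
s̄ = (24.7 + 18.9 + 10.8 + 20.4 + 27.3 + 22.1 + 17.9 + 17.8 + 16.8 + 13.7 + 20.4) / 11 = 19.1636
LCL = X̄̄ − A₃·s̄ = 2154.9364 − 1.182 × 19.1636 = 2132.2849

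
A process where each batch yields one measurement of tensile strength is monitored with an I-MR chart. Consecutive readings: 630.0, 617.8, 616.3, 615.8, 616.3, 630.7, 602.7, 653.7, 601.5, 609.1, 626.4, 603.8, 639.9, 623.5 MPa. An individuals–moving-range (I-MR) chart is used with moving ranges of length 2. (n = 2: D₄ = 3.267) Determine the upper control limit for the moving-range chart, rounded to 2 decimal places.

65.42

Moving ranges: 12.2, 1.5, 0.5, 0.5, 14.4, 28.0, 51.0, 52.2, 7.6, 17.3, 22.6, 36.1, 16.4; M̄R̄ = 260.3000 / 13 = 20.0231
UCL_MR = D₄·M̄R̄ = 3.267 × 20.0231 = 65.4154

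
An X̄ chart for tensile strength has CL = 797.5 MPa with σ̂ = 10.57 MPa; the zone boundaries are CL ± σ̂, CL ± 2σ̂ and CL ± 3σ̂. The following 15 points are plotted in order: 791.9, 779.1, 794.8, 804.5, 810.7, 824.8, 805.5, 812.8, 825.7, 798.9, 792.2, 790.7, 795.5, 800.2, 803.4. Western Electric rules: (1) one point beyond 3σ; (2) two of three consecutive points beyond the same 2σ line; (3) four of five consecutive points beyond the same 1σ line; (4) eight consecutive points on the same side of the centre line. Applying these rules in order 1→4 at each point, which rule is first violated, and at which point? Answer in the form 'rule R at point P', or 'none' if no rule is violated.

rule 3 at point 9

Zone of each point (C = within 1σ̂, B = 1σ̂–2σ̂, A = 2σ̂–3σ̂, * = beyond 3σ̂; sign = side of CL): 1:-C, 2:-B, 3:-C, 4:+C, 5:+B, 6:+A, 7:+C, 8:+B, 9:+A, 10:+C, 11:-C, 12:-C, 13:-C, 14:+C, 15:+C
Rule 3 (four of five consecutive points beyond the same 1σ limit) is satisfied at point 9.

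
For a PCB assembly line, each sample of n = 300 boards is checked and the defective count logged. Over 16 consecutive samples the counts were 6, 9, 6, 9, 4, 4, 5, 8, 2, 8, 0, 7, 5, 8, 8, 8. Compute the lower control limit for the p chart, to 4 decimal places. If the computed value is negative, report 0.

p̄ = Σdᵢ / (k·n) = 97 / (16 × 300) = 0.02021
LCL = p̄ − 3·√(p̄(1−p̄)/n) = 0.02021 − 3 × 0.00812 = -0.00416 → 0 (negative, so LCL = 0)

0.0000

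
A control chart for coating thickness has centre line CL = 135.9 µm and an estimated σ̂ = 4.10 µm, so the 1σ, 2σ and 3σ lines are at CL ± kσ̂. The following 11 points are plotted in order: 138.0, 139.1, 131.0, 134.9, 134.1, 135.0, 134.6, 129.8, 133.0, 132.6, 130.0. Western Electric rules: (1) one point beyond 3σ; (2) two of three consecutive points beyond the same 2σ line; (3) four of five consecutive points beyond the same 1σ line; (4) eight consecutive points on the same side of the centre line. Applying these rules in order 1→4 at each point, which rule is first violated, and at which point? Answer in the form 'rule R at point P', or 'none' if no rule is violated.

Zone of each point (C = within 1σ̂, B = 1σ̂–2σ̂, A = 2σ̂–3σ̂, * = beyond 3σ̂; sign = side of CL): 1:+C, 2:+C, 3:-B, 4:-C, 5:-C, 6:-C, 7:-C, 8:-B, 9:-C, 10:-C, 11:-B
Rule 4 (eight consecutive points on the same side of the centre line) is satisfied at point 10.

rule 4 at point 10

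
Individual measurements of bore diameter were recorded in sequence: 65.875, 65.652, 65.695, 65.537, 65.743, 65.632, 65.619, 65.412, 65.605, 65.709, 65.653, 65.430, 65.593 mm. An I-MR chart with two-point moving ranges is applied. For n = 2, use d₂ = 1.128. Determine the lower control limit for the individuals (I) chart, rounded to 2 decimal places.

X̄ = (65.875 + 65.652 + 65.695 + 65.537 + 65.743 + 65.632 + 65.619 + 65.412 + 65.605 + 65.709 + 65.653 + 65.430 + 65.593) / 13 = 65.6273
Moving ranges: 0.223, 0.043, 0.158, 0.206, 0.111, 0.013, 0.207, 0.193, 0.104, 0.056, 0.223, 0.163; M̄R̄ = 1.7000 / 12 = 0.1417
LCL = X̄ − 3·M̄R̄/d₂ = 65.6273 − 3 × 0.1417 / 1.128 = 65.2505

65.25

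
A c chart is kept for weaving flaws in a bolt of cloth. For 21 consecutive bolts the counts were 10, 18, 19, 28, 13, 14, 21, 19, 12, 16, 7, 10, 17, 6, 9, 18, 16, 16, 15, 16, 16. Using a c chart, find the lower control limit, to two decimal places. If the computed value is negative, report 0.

c̄ = (10 + 18 + 19 + 28 + 13 + 14 + 21 + 19 + 12 + 16 + 7 + 10 + 17 + 6 + 9 + 18 + 16 + 16 + 15 + 16 + 16) / 21 = 316 / 21 = 15.0476
LCL = c̄ − 3√c̄ = 15.0476 − 3 × 3.8791 = 3.4102

3.41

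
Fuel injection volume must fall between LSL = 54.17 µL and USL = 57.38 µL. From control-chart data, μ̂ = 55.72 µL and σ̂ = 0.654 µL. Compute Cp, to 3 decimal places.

0.818

Cp = (USL − LSL) / (6σ̂) = (57.38 − 54.17) / (6 × 0.654) = 3.2100 / 3.9240 = 0.8180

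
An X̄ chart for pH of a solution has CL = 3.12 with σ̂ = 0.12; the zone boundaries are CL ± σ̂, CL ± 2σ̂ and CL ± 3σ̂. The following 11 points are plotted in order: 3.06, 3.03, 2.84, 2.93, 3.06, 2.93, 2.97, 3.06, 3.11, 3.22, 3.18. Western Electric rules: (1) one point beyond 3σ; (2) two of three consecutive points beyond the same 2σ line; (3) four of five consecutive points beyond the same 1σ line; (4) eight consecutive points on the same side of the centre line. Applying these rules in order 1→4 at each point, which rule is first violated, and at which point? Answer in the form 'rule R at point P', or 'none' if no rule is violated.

Zone of each point (C = within 1σ̂, B = 1σ̂–2σ̂, A = 2σ̂–3σ̂, * = beyond 3σ̂; sign = side of CL): 1:-C, 2:-C, 3:-A, 4:-B, 5:-C, 6:-B, 7:-B, 8:-C, 9:-C, 10:+C, 11:+C
Rule 3 (four of five consecutive points beyond the same 1σ limit) is satisfied at point 7.

rule 3 at point 7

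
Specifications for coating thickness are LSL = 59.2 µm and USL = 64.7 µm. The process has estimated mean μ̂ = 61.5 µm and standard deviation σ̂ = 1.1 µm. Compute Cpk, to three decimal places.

0.697

Cpu = (USL − μ̂) / (3σ̂) = (64.7 − 61.5) / (3 × 1.1) = 0.9697; Cpl = (μ̂ − LSL) / (3σ̂) = (61.5 − 59.2) / (3 × 1.1) = 0.6970; Cpk = min(Cpu, Cpl) = 0.6970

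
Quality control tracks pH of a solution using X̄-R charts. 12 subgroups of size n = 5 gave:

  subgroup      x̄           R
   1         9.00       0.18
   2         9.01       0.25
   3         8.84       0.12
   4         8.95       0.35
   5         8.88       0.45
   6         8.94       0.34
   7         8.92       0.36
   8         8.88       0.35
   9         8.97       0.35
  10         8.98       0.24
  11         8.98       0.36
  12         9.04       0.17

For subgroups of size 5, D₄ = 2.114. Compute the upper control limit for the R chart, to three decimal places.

R̄ = (0.18 + 0.25 + 0.12 + 0.35 + 0.45 + 0.34 + 0.36 + 0.35 + 0.35 + 0.24 + 0.36 + 0.17) / 12 = 3.5200 / 12 = 0.2933
UCL_R = D₄·R̄ = 2.114 × 0.2933 = 0.6201

0.620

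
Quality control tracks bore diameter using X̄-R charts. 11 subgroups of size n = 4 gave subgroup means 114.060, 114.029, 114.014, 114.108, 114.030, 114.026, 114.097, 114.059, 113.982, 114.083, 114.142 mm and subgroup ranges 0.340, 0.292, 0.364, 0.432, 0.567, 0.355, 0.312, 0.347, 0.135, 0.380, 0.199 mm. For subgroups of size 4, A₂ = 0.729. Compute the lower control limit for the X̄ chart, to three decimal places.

113.811

X̄̄ = (114.060 + 114.029 + 114.014 + 114.108 + 114.030 + 114.026 + 114.097 + 114.059 + 113.982 + 114.083 + 114.142) / 11 = 1254.6300 / 11 = 114.0573
R̄ = (0.340 + 0.292 + 0.364 + 0.432 + 0.567 + 0.355 + 0.312 + 0.347 + 0.135 + 0.380 + 0.199) / 11 = 3.7230 / 11 = 0.3385
LCL = X̄̄ − A₂·R̄ = 114.0573 − 0.729 × 0.3385 = 113.8105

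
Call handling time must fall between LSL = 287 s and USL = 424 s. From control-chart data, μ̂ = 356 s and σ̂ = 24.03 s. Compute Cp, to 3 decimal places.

0.950

Cp = (USL − LSL) / (6σ̂) = (424 − 287) / (6 × 24.03) = 137.0000 / 144.1800 = 0.9502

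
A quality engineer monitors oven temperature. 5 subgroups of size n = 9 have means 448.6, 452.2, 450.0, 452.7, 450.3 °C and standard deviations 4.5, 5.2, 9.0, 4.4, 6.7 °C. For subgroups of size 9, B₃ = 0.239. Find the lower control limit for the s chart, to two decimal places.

s̄ = (4.5 + 5.2 + 9.0 + 4.4 + 6.7) / 5 = 5.9600
LCL_s = B₃·s̄ = 0.239 × 5.9600 = 1.4244

1.42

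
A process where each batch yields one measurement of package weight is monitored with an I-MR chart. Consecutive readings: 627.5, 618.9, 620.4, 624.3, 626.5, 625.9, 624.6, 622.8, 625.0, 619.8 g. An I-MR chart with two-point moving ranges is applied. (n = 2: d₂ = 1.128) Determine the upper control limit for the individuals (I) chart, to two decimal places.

X̄ = (627.5 + 618.9 + 620.4 + 624.3 + 626.5 + 625.9 + 624.6 + 622.8 + 625.0 + 619.8) / 10 = 623.5700
Moving ranges: 8.6, 1.5, 3.9, 2.2, 0.6, 1.3, 1.8, 2.2, 5.2; M̄R̄ = 27.3000 / 9 = 3.0333
UCL = X̄ + 3·M̄R̄/d₂ = 623.5700 + 3 × 3.0333 / 1.128 = 631.6374

631.64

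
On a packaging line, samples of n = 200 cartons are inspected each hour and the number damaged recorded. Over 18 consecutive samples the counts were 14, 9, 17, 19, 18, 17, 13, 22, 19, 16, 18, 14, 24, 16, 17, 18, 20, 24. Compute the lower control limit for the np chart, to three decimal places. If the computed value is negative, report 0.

5.512

p̄ = Σdᵢ / (k·n) = 315 / (18 × 200) = 0.08750
LCL = np̄ − 3·√(np̄(1−p̄)) = 17.5000 − 3 × 3.9961 = 5.5117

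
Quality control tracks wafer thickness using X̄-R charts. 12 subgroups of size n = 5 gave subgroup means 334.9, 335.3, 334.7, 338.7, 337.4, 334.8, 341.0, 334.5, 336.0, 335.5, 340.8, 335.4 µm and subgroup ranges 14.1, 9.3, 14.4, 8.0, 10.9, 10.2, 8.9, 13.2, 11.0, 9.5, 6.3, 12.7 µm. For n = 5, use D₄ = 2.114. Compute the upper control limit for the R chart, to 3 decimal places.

R̄ = (14.1 + 9.3 + 14.4 + 8.0 + 10.9 + 10.2 + 8.9 + 13.2 + 11.0 + 9.5 + 6.3 + 12.7) / 12 = 128.5000 / 12 = 10.7083
UCL_R = D₄·R̄ = 2.114 × 10.7083 = 22.6374

22.637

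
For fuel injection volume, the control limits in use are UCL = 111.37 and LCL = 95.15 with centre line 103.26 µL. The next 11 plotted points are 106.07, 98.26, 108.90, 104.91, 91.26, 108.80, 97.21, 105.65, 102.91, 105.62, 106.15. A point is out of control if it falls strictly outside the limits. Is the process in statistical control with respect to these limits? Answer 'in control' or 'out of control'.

Compare each point to [95.15, 111.37]: sample 5 = 91.26 < LCL.

out of control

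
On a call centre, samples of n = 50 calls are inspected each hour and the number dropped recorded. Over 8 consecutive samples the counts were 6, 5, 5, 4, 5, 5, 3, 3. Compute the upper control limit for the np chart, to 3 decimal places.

p̄ = Σdᵢ / (k·n) = 36 / (8 × 50) = 0.09000
UCL = np̄ + 3·√(np̄(1−p̄)) = 4.5000 + 3 × √(4.5000×0.91000) = 4.5000 + 3 × 2.0236 = 10.5708

10.571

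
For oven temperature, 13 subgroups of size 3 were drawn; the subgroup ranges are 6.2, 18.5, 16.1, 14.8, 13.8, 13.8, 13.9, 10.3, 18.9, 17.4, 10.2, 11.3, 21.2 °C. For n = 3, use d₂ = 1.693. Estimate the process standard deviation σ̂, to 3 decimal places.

R̄ = (6.2 + 18.5 + 16.1 + 14.8 + 13.8 + 13.8 + 13.9 + 10.3 + 18.9 + 17.4 + 10.2 + 11.3 + 21.2) / 13 = 14.3385
σ̂ = R̄ / d₂ = 14.3385 / 1.693 = 8.4693

8.469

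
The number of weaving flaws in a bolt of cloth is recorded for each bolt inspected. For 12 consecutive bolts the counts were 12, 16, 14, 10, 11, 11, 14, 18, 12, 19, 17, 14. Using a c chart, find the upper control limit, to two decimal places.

25.22

c̄ = (12 + 16 + 14 + 10 + 11 + 11 + 14 + 18 + 12 + 19 + 17 + 14) / 12 = 168 / 12 = 14.0000
UCL = c̄ + 3√c̄ = 14.0000 + 3 × √14.0000 = 14.0000 + 3 × 3.7417 = 25.2250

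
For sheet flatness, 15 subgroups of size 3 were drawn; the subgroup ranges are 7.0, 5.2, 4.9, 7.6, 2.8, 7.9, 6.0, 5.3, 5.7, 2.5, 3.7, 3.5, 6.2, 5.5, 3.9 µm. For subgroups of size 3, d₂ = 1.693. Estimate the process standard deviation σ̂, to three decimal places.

R̄ = (7.0 + 5.2 + 4.9 + 7.6 + 2.8 + 7.9 + 6.0 + 5.3 + 5.7 + 2.5 + 3.7 + 3.5 + 6.2 + 5.5 + 3.9) / 15 = 5.1800
σ̂ = R̄ / d₂ = 5.1800 / 1.693 = 3.0597

3.060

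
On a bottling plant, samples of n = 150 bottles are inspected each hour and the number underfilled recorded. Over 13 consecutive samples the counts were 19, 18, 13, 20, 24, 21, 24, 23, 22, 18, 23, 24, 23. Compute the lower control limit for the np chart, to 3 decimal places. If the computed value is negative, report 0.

8.194

p̄ = Σdᵢ / (k·n) = 272 / (13 × 150) = 0.13949
LCL = np̄ − 3·√(np̄(1−p̄)) = 20.9231 − 3 × 4.2432 = 8.1935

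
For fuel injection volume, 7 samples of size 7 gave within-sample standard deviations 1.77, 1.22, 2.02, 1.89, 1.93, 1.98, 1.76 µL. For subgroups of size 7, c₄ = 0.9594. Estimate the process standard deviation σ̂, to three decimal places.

1.872

s̄ = (1.77 + 1.22 + 2.02 + 1.89 + 1.93 + 1.98 + 1.76) / 7 = 1.7957
σ̂ = s̄ / c₄ = 1.7957 / 0.9594 = 1.8717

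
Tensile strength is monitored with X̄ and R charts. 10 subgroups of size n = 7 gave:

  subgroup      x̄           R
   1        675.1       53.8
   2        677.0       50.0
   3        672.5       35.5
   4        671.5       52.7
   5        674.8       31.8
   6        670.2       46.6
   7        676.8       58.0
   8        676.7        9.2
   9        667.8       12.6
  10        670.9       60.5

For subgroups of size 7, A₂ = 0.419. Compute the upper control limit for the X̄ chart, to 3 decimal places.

690.538

X̄̄ = (675.1 + 677.0 + 672.5 + 671.5 + 674.8 + 670.2 + 676.8 + 676.7 + 667.8 + 670.9) / 10 = 6733.3000 / 10 = 673.3300
R̄ = (53.8 + 50.0 + 35.5 + 52.7 + 31.8 + 46.6 + 58.0 + 9.2 + 12.6 + 60.5) / 10 = 410.7000 / 10 = 41.0700
UCL = X̄̄ + A₂·R̄ = 673.3300 + 0.419 × 41.0700 = 690.5383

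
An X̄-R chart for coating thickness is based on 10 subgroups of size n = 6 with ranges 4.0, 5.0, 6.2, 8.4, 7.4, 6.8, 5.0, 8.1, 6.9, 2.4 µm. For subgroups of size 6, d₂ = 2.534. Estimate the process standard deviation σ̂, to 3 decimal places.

2.376

R̄ = (4.0 + 5.0 + 6.2 + 8.4 + 7.4 + 6.8 + 5.0 + 8.1 + 6.9 + 2.4) / 10 = 6.0200
σ̂ = R̄ / d₂ = 6.0200 / 2.534 = 2.3757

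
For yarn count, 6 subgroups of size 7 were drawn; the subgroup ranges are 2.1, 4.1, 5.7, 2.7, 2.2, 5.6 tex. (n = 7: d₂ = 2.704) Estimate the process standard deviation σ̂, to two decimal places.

R̄ = (2.1 + 4.1 + 5.7 + 2.7 + 2.2 + 5.6) / 6 = 3.7333
σ̂ = R̄ / d₂ = 3.7333 / 2.704 = 1.3807

1.38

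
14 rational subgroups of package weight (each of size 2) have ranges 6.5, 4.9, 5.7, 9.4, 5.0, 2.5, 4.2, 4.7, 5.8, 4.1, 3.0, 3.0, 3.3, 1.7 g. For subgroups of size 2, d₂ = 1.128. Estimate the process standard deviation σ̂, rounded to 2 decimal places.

R̄ = (6.5 + 4.9 + 5.7 + 9.4 + 5.0 + 2.5 + 4.2 + 4.7 + 5.8 + 4.1 + 3.0 + 3.0 + 3.3 + 1.7) / 14 = 4.5571
σ̂ = R̄ / d₂ = 4.5571 / 1.128 = 4.0400

4.04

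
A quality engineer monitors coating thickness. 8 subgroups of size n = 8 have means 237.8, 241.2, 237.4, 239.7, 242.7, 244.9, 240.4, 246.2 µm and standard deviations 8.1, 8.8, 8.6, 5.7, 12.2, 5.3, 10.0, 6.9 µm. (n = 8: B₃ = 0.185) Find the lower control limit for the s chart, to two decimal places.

1.52

s̄ = (8.1 + 8.8 + 8.6 + 5.7 + 12.2 + 5.3 + 10.0 + 6.9) / 8 = 8.2000
LCL_s = B₃·s̄ = 0.185 × 8.2000 = 1.5170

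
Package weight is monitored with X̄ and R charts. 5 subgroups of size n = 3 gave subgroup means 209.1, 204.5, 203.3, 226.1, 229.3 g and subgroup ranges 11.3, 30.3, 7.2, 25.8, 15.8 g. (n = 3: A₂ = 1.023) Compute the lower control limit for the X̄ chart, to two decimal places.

X̄̄ = (209.1 + 204.5 + 203.3 + 226.1 + 229.3) / 5 = 1072.3000 / 5 = 214.4600
R̄ = (11.3 + 30.3 + 7.2 + 25.8 + 15.8) / 5 = 90.4000 / 5 = 18.0800
LCL = X̄̄ − A₂·R̄ = 214.4600 − 1.023 × 18.0800 = 195.9642

195.96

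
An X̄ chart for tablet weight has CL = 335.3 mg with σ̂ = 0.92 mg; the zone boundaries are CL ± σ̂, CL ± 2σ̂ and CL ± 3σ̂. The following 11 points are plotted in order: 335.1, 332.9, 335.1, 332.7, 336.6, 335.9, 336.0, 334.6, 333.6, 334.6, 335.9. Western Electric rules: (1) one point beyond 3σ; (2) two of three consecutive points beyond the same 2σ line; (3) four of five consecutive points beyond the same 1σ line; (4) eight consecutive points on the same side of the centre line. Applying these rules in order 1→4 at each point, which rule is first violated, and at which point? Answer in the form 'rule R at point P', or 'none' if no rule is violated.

rule 2 at point 4

Zone of each point (C = within 1σ̂, B = 1σ̂–2σ̂, A = 2σ̂–3σ̂, * = beyond 3σ̂; sign = side of CL): 1:-C, 2:-A, 3:-C, 4:-A, 5:+B, 6:+C, 7:+C, 8:-C, 9:-B, 10:-C, 11:+C
Rule 2 (two of three consecutive points beyond the same 2σ limit) is satisfied at point 4.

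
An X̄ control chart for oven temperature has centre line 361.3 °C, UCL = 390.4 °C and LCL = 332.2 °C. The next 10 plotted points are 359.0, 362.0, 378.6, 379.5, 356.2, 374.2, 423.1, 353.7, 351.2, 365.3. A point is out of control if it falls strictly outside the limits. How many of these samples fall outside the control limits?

Compare each point to [332.2, 390.4]: sample 7 = 423.1 > UCL.

1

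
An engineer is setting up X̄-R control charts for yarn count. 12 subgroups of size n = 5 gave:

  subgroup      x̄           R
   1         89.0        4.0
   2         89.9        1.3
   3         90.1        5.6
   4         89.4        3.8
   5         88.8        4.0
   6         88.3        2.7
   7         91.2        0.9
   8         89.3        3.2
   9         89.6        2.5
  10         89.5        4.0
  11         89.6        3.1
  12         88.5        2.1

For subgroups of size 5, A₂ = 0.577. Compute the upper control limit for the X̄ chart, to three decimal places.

X̄̄ = (89.0 + 89.9 + 90.1 + 89.4 + 88.8 + 88.3 + 91.2 + 89.3 + 89.6 + 89.5 + 89.6 + 88.5) / 12 = 1073.2000 / 12 = 89.4333
R̄ = (4.0 + 1.3 + 5.6 + 3.8 + 4.0 + 2.7 + 0.9 + 3.2 + 2.5 + 4.0 + 3.1 + 2.1) / 12 = 37.2000 / 12 = 3.1000
UCL = X̄̄ + A₂·R̄ = 89.4333 + 0.577 × 3.1000 = 91.2220

91.222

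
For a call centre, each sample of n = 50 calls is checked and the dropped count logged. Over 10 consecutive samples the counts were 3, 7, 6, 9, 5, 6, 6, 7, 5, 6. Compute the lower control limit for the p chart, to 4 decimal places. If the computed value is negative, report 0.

p̄ = Σdᵢ / (k·n) = 60 / (10 × 50) = 0.12000
LCL = p̄ − 3·√(p̄(1−p̄)/n) = 0.12000 − 3 × 0.04596 = -0.01787 → 0 (negative, so LCL = 0)

0.0000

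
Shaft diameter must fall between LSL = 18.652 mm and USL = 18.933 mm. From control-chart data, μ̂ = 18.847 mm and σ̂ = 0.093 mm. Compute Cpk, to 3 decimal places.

Cpu = (USL − μ̂) / (3σ̂) = (18.933 − 18.847) / (3 × 0.093) = 0.3082; Cpl = (μ̂ − LSL) / (3σ̂) = (18.847 − 18.652) / (3 × 0.093) = 0.6989; Cpk = min(Cpu, Cpl) = 0.3082

0.308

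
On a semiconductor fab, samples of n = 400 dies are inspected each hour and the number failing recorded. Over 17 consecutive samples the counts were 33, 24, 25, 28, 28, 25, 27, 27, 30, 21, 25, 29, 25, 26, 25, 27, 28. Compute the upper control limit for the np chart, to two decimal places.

41.61

p̄ = Σdᵢ / (k·n) = 453 / (17 × 400) = 0.06662
UCL = np̄ + 3·√(np̄(1−p̄)) = 26.6471 + 3 × √(26.6471×0.93338) = 26.6471 + 3 × 4.9872 = 41.6086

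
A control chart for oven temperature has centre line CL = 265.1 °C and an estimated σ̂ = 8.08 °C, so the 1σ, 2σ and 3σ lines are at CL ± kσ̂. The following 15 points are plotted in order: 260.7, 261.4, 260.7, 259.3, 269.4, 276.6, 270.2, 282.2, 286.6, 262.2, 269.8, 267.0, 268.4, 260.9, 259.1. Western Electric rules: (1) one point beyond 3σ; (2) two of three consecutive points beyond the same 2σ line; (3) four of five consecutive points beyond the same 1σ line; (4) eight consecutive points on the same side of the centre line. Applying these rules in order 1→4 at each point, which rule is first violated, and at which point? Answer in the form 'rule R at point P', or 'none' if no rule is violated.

rule 2 at point 9

Zone of each point (C = within 1σ̂, B = 1σ̂–2σ̂, A = 2σ̂–3σ̂, * = beyond 3σ̂; sign = side of CL): 1:-C, 2:-C, 3:-C, 4:-C, 5:+C, 6:+B, 7:+C, 8:+A, 9:+A, 10:-C, 11:+C, 12:+C, 13:+C, 14:-C, 15:-C
Rule 2 (two of three consecutive points beyond the same 2σ limit) is satisfied at point 9.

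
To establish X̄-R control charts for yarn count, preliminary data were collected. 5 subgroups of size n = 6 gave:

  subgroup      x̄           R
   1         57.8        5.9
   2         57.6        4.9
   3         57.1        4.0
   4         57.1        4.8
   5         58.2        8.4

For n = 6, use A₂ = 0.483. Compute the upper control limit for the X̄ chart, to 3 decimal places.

X̄̄ = (57.8 + 57.6 + 57.1 + 57.1 + 58.2) / 5 = 287.8000 / 5 = 57.5600
R̄ = (5.9 + 4.9 + 4.0 + 4.8 + 8.4) / 5 = 28.0000 / 5 = 5.6000
UCL = X̄̄ + A₂·R̄ = 57.5600 + 0.483 × 5.6000 = 60.2648

60.265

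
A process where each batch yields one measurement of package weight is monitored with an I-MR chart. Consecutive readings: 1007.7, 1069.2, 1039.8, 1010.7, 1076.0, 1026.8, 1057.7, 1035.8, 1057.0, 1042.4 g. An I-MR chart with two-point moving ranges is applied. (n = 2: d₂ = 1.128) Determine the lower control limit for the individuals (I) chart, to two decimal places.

X̄ = (1007.7 + 1069.2 + 1039.8 + 1010.7 + 1076.0 + 1026.8 + 1057.7 + 1035.8 + 1057.0 + 1042.4) / 10 = 1042.3100
Moving ranges: 61.5, 29.4, 29.1, 65.3, 49.2, 30.9, 21.9, 21.2, 14.6; M̄R̄ = 323.1000 / 9 = 35.9000
LCL = X̄ − 3·M̄R̄/d₂ = 1042.3100 − 3 × 35.9000 / 1.128 = 946.8313

946.83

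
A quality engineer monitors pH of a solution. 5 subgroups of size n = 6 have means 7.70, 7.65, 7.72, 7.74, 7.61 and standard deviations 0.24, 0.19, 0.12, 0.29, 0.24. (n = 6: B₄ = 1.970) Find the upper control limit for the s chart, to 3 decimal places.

0.426

s̄ = (0.24 + 0.19 + 0.12 + 0.29 + 0.24) / 5 = 0.2160
UCL_s = B₄·s̄ = 1.970 × 0.2160 = 0.4255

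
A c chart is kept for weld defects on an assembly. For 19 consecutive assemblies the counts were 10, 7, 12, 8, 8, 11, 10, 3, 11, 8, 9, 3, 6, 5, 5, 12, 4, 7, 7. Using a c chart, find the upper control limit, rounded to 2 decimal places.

c̄ = (10 + 7 + 12 + 8 + 8 + 11 + 10 + 3 + 11 + 8 + 9 + 3 + 6 + 5 + 5 + 12 + 4 + 7 + 7) / 19 = 146 / 19 = 7.6842
UCL = c̄ + 3√c̄ = 7.6842 + 3 × √7.6842 = 7.6842 + 3 × 2.7720 = 16.0003

16.00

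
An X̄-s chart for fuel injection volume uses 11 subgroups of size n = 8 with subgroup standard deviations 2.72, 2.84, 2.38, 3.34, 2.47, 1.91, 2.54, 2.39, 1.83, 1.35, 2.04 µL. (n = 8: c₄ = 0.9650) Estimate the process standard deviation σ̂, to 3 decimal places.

2.431

s̄ = (2.72 + 2.84 + 2.38 + 3.34 + 2.47 + 1.91 + 2.54 + 2.39 + 1.83 + 1.35 + 2.04) / 11 = 2.3464
σ̂ = s̄ / c₄ = 2.3464 / 0.9650 = 2.4315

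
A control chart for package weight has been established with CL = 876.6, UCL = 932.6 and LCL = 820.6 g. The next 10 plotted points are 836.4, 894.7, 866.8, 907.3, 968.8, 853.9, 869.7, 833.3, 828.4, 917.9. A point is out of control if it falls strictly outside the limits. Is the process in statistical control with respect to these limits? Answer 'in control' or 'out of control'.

Compare each point to [820.6, 932.6]: sample 5 = 968.8 > UCL.

out of control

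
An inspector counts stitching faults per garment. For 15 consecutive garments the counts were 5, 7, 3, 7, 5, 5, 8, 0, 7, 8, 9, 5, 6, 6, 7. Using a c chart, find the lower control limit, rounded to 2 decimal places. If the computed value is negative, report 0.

0.00

c̄ = (5 + 7 + 3 + 7 + 5 + 5 + 8 + 0 + 7 + 8 + 9 + 5 + 6 + 6 + 7) / 15 = 88 / 15 = 5.8667
LCL = c̄ − 3√c̄ = 5.8667 − 3 × 2.4221 = -1.3997 → 0 (cannot be negative)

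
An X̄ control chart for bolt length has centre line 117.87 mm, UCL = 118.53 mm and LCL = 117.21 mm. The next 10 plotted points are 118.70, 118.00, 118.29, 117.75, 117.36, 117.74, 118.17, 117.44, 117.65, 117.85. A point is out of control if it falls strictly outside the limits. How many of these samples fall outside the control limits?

Compare each point to [117.21, 118.53]: sample 1 = 118.70 > UCL.

1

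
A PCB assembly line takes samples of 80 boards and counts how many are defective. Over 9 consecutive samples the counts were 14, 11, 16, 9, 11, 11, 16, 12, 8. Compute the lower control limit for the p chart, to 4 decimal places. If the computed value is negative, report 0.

0.0302

p̄ = Σdᵢ / (k·n) = 108 / (9 × 80) = 0.15000
LCL = p̄ − 3·√(p̄(1−p̄)/n) = 0.15000 − 3 × 0.03992 = 0.03023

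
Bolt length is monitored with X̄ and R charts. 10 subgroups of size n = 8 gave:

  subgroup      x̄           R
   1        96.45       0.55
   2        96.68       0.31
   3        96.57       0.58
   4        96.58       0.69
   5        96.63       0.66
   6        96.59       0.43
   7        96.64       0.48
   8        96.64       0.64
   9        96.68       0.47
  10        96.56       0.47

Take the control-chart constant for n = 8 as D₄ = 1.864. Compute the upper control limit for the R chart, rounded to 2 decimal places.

0.98

R̄ = (0.55 + 0.31 + 0.58 + 0.69 + 0.66 + 0.43 + 0.48 + 0.64 + 0.47 + 0.47) / 10 = 5.2800 / 10 = 0.5280
UCL_R = D₄·R̄ = 1.864 × 0.5280 = 0.9842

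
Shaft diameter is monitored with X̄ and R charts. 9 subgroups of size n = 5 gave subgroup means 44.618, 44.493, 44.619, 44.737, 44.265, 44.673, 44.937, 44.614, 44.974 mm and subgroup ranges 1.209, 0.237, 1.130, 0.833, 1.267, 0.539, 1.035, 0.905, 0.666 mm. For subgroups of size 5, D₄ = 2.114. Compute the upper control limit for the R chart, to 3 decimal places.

R̄ = (1.209 + 0.237 + 1.130 + 0.833 + 1.267 + 0.539 + 1.035 + 0.905 + 0.666) / 9 = 7.8210 / 9 = 0.8690
UCL_R = D₄·R̄ = 2.114 × 0.8690 = 1.8371

1.837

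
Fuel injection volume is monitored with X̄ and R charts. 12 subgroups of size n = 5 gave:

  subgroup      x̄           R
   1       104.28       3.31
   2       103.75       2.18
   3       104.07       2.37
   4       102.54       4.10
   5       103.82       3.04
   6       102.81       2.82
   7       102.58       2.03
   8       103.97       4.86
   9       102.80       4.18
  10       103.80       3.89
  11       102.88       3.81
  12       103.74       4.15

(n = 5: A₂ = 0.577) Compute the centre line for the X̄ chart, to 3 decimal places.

X̄̄ = (104.28 + 103.75 + 104.07 + 102.54 + 103.82 + 102.81 + 102.58 + 103.97 + 102.80 + 103.80 + 102.88 + 103.74) / 12 = 1241.0400 / 12 = 103.4200
CL = X̄̄ = 103.4200

103.420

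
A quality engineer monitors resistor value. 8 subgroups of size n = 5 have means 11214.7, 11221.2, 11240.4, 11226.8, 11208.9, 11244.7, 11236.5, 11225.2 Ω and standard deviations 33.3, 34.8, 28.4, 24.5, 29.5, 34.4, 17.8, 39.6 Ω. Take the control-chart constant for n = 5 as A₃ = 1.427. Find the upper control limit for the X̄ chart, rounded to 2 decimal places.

11270.52

X̄̄ = (11214.7 + 11221.2 + 11240.4 + 11226.8 + 11208.9 + 11244.7 + 11236.5 + 11225.2) / 8 = 11227.3000
s̄ = (33.3 + 34.8 + 28.4 + 24.5 + 29.5 + 34.4 + 17.8 + 39.6) / 8 = 30.2875
UCL = X̄̄ + A₃·s̄ = 11227.3000 + 1.427 × 30.2875 = 11270.5203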